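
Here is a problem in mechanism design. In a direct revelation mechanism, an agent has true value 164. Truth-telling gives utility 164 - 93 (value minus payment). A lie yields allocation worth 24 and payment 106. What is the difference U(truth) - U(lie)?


Step 1: U(truth) = value - payment = 164 - 93 = 71
Step 2: U(lie) = allocation - payment = 24 - 106 = -82
Step 3: IC gap = 71 - (-82) = 153

153


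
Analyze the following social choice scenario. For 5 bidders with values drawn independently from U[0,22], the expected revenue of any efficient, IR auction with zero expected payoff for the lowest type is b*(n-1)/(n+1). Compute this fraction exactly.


Step 1: By Revenue Equivalence, expected revenue = b*(n-1)/(n+1)
Step 2: Substituting n = 5, b = 22
Step 3: Revenue = 22*(5-1)/(5+1) = 22*4/6
Step 4: Revenue = 88/6 = 44/3

44/3


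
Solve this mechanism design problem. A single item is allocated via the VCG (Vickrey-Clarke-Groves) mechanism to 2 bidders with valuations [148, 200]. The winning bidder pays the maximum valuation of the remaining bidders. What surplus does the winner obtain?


Step 1: The winner is the agent with the highest value: agent 1 with value 200
Step 2: Values of other agents: [148]
Step 3: VCG payment = max of others' values = 148
Step 4: Surplus = 200 - 148 = 52

52


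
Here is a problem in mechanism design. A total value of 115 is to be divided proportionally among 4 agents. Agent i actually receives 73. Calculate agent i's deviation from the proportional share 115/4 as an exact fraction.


Step 1: Proportional share = 115/4
Step 2: Agent's actual allocation = 73
Step 3: Excess = 73 - 115/4 = 177/4

177/4


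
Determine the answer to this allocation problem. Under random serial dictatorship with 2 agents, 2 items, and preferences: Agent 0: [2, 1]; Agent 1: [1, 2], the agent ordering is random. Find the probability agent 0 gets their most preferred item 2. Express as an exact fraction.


Step 1: Agent 0 wants item 2
Step 2: There are 2 possible orderings of agents
Step 3: In 2 orderings, agent 0 gets item 2
Step 4: Probability = 2/2 = 1

1


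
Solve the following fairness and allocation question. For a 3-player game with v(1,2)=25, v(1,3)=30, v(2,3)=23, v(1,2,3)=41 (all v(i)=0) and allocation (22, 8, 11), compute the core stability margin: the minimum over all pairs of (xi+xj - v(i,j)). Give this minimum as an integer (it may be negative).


Step 1: Slack for coalition (1,2): x1+x2 - v12 = 30 - 25 = 5
Step 2: Slack for coalition (1,3): x1+x3 - v13 = 33 - 30 = 3
Step 3: Slack for coalition (2,3): x2+x3 - v23 = 19 - 23 = -4
Step 4: Minimum slack = min(5, 3, -4) = -4, attained by (2,3); coalition (2,3) can block (slack < 0), so the allocation is not in the core

-4


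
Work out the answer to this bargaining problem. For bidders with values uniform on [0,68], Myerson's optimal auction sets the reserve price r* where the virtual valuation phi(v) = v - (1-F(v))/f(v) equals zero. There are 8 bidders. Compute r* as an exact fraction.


Step 1: For U[0,68], F(v) = v/68 and f(v) = 1/68
Step 2: phi(v) = v - (1 - v/68)/(1/68) = v - (68 - v) = 2v - 68
Step 3: Set phi(r*) = 0: 2r* - 68 = 0
Step 4: r* = 68/2 = 34 (the number of bidders n = 8 does not enter)

34


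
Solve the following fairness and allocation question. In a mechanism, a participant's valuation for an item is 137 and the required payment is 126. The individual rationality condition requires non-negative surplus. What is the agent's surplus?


Step 1: Surplus = value - payment = 137 - 126 = 11
Step 2: IR is satisfied (surplus >= 0)

11


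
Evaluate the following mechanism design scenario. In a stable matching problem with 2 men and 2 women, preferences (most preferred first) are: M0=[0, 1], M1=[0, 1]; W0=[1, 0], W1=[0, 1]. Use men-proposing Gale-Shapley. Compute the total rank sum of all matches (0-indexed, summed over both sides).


Step 1: Run Gale-Shapley (men propose, women hold best offer):
  M0 proposes to W0; she accepts
  M1 proposes to W0; she switches from M0
  M0 proposes to W1; she accepts
Step 2: Final matching: W0-M1, W1-M0
Step 3: 0-indexed ranks (man's rank of his match, then woman's): 0 + 0 + 1 + 0
Step 4: Total rank sum = 1

1


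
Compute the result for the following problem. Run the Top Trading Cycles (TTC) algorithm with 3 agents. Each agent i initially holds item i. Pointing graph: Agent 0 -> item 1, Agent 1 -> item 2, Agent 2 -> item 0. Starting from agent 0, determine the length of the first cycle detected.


Step 1: Trace the pointer graph from agent 0: 0 -> 1 -> 2 -> 0
Step 2: A cycle is detected when we revisit agent 0
Step 3: The cycle is: 0 -> 1 -> 2 -> 0
Step 4: Cycle length = 3

3


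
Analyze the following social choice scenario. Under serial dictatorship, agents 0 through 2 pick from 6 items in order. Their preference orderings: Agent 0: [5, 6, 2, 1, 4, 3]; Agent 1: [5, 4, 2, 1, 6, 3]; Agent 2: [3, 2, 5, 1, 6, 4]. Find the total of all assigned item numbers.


Step 1: Agent 0 picks item 5
Step 2: Agent 1 picks item 4
Step 3: Agent 2 picks item 3
Step 4: Sum = 5 + 4 + 3 = 12

12


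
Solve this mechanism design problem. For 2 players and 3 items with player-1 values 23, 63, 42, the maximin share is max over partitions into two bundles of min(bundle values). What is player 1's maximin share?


Step 1: Item values = 23, 63, 42
Step 2: Enumerate all 2-bundle partitions and take the smaller bundle:
  Partition 1: {23} vs {63,42} -> bundles 23, 105; min = 23
  Partition 2: {63} vs {23,42} -> bundles 63, 65; min = 63
  Partition 3: {42} vs {23,63} -> bundles 42, 86; min = 42
Step 3: MMS = max(23, 63, 42) = 63

63


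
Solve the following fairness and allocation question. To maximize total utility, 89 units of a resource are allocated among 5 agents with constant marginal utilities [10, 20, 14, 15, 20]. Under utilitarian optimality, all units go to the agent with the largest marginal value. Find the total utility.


Step 1: The marginal utilities are [10, 20, 14, 15, 20]
Step 2: The highest marginal utility is 20
Step 3: All 89 units go to that agent
Step 4: Total utility = 20 * 89 = 1780

1780


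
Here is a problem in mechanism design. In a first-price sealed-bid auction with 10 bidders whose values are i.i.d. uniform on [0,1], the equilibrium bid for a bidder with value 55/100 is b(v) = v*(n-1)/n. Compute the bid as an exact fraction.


Step 1: The symmetric BNE bidding function is b(v) = v * (n-1) / n
Step 2: Substitute v = 11/20 and n = 10
Step 3: b = 11/20 * 9/10
Step 4: b = 99/200

99/200


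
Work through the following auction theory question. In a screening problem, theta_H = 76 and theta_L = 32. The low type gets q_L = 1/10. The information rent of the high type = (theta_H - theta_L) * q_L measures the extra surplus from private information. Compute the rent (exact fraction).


Step 1: theta_H - theta_L = 76 - 32 = 44
Step 2: Information rent = (theta_H - theta_L) * q_L
Step 3: = 44 * 1/10
Step 4: = 22/5

22/5


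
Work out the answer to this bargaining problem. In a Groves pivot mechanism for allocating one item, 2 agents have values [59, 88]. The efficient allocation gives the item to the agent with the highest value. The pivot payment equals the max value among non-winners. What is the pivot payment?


Step 1: The efficient winner is agent 1 with value 88
Step 2: Other agents' values: [59]
Step 3: Pivot payment = max(others) = 59
Step 4: The winner pays 59

59


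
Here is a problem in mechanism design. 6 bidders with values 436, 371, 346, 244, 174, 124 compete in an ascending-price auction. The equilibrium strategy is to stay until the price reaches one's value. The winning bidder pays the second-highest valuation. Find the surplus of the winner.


Step 1: Identify the highest value: 436
Step 2: Identify the second-highest value: 371
Step 3: The final price = second-highest value = 371
Step 4: Surplus = 436 - 371 = 65

65


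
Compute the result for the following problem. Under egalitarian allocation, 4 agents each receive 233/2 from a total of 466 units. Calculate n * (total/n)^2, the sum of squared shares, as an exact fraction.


Step 1: Each agent's share = 466/4 = 233/2
Step 2: Square of each share = (233/2)^2 = 54289/4
Step 3: Sum of squares = 4 * 54289/4 = 54289

54289


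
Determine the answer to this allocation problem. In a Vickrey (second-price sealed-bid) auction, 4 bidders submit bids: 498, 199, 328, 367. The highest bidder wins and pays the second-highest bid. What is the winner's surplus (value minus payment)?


Step 1: Sort bids in descending order: 498, 367, 328, 199
Step 2: The winning bid is the highest: 498
Step 3: The payment equals the second-highest bid: 367
Step 4: Surplus = winner's bid - payment = 498 - 367 = 131

131


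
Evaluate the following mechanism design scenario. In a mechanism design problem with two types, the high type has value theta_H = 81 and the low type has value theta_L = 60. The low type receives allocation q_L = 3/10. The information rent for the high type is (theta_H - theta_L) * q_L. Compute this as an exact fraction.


Step 1: theta_H - theta_L = 81 - 60 = 21
Step 2: Information rent = (theta_H - theta_L) * q_L
Step 3: = 21 * 3/10
Step 4: = 63/10

63/10


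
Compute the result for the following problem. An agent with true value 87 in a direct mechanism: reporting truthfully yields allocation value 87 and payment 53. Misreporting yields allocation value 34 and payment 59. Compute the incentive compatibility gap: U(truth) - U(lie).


Step 1: U(truth) = value - payment = 87 - 53 = 34
Step 2: U(lie) = allocation - payment = 34 - 59 = -25
Step 3: IC gap = 34 - (-25) = 59

59


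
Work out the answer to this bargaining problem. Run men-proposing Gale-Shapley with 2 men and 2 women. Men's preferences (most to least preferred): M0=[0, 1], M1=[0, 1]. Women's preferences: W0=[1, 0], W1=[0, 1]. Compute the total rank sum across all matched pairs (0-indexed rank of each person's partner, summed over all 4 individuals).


Step 1: Run Gale-Shapley (men propose, women hold best offer):
  M0 proposes to W0; she accepts
  M1 proposes to W0; she switches from M0
  M0 proposes to W1; she accepts
Step 2: Final matching: W0-M1, W1-M0
Step 3: 0-indexed ranks (man's rank of his match, then woman's): 0 + 0 + 1 + 0
Step 4: Total rank sum = 1

1


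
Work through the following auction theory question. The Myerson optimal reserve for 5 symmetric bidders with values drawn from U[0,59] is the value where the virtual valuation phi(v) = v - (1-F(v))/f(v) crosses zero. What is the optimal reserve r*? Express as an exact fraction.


Step 1: For U[0,59], F(v) = v/59 and f(v) = 1/59
Step 2: phi(v) = v - (1 - v/59)/(1/59) = v - (59 - v) = 2v - 59
Step 3: Set phi(r*) = 0: 2r* - 59 = 0
Step 4: r* = 59/2 (the number of bidders n = 5 does not enter)

59/2


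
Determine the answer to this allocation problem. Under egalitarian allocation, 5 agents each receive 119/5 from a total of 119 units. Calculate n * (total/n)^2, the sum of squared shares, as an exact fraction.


Step 1: Each agent's share = 119/5
Step 2: Square of each share = (119/5)^2 = 14161/25
Step 3: Sum of squares = 5 * 14161/25 = 14161/5

14161/5


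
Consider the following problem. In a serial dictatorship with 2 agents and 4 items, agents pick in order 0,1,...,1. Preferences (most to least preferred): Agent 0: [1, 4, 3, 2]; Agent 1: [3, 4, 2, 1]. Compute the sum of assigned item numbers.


Step 1: Agent 0 picks item 1
Step 2: Agent 1 picks item 3
Step 3: Sum = 1 + 3 = 4

4


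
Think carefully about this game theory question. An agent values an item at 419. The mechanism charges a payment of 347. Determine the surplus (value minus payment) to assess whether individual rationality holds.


Step 1: Surplus = value - payment = 419 - 347 = 72
Step 2: IR is satisfied (surplus >= 0)

72


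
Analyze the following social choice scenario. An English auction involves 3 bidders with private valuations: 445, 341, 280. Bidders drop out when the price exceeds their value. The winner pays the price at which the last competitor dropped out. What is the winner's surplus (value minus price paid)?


Step 1: Identify the highest value: 445
Step 2: Identify the second-highest value: 341
Step 3: The final price = second-highest value = 341
Step 4: Surplus = 445 - 341 = 104

104


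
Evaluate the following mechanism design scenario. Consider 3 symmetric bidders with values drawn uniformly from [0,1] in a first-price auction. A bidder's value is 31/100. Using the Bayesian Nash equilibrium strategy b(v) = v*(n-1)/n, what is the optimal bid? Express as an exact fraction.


Step 1: The symmetric BNE bidding function is b(v) = v * (n-1) / n
Step 2: Substitute v = 31/100 and n = 3
Step 3: b = 31/100 * 2/3
Step 4: b = 31/150

31/150


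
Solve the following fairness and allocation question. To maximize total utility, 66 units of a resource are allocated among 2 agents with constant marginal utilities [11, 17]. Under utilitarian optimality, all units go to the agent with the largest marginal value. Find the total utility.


Step 1: The marginal utilities are [11, 17]
Step 2: The highest marginal utility is 17
Step 3: All 66 units go to that agent
Step 4: Total utility = 17 * 66 = 1122

1122


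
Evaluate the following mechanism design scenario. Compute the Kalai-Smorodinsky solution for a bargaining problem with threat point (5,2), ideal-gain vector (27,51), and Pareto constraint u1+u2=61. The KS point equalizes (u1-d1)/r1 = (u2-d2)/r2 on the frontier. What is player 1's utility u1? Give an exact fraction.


Step 1: At the KS point, (u1-d1)/r1 = (u2-d2)/r2 = t and u1+u2 = 61
Step 2: u1 = d1 + r1*t and u2 = d2 + r2*t, so (d1 + r1*t) + (d2 + r2*t) = 61
Step 3: t = (61 - 5 - 2)/(27 + 51) = 54/78 = 9/13
Step 4: u1 = d1 + r1*t = 5 + 27 * 9/13 = 308/13
Step 5: (Check: u2 = d2 + r2*t = 485/13; u1+u2 = 308/13 + 485/13 = 61, on the frontier.)

308/13


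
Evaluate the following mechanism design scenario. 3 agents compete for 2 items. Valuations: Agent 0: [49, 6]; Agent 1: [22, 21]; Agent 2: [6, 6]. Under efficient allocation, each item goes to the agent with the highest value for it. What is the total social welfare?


Step 1: For each item, find the maximum value among all agents.
Step 2: Item 0 -> Agent 0 (value 49)
Step 3: Item 1 -> Agent 1 (value 21)
Step 4: Total welfare = 49 + 21 = 70

70


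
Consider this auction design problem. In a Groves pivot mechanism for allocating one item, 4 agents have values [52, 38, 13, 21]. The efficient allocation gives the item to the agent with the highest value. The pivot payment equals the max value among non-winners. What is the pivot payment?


Step 1: The efficient winner is agent 0 with value 52
Step 2: Other agents' values: [38, 13, 21]
Step 3: Pivot payment = max(others) = 38
Step 4: The winner pays 38

38


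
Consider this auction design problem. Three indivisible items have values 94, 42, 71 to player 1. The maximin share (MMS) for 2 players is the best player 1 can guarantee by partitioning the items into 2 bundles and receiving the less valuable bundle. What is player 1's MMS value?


Step 1: Item values = 94, 42, 71
Step 2: Enumerate all 2-bundle partitions and take the smaller bundle:
  Partition 1: {94} vs {42,71} -> bundles 94, 113; min = 94
  Partition 2: {42} vs {94,71} -> bundles 42, 165; min = 42
  Partition 3: {71} vs {94,42} -> bundles 71, 136; min = 71
Step 3: MMS = max(94, 42, 71) = 94

94


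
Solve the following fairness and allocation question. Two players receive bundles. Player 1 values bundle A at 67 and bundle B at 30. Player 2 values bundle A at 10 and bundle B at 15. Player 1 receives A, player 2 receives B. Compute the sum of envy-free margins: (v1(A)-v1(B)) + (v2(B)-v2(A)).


Step 1: Player 1's margin = v1(A) - v1(B) = 67 - 30 = 37
Step 2: Player 2's margin = v2(B) - v2(A) = 15 - 10 = 5
Step 3: Total margin = 37 + 5 = 42

42


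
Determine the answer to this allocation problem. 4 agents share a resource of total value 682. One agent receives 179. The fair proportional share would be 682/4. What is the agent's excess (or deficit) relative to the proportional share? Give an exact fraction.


Step 1: Proportional share = 682/4 = 341/2
Step 2: Agent's actual allocation = 179
Step 3: Excess = 179 - 341/2 = 17/2

17/2


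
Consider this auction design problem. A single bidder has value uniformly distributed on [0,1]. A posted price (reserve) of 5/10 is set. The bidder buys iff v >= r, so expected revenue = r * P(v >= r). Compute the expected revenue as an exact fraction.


Step 1: Posted price r = 1/2, value support [0,1]
Step 2: P(v >= r) = (1 - 1/2)/1 = 1/2
Step 3: Expected revenue = r * P(v >= r) = 1/2 * 1/2
Step 4: Revenue = 1/4

1/4


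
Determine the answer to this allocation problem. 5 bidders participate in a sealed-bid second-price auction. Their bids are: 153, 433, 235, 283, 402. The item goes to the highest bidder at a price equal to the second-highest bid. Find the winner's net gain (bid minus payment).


Step 1: Sort bids in descending order: 433, 402, 283, 235, 153
Step 2: The winning bid is the highest: 433
Step 3: The payment equals the second-highest bid: 402
Step 4: Surplus = winner's bid - payment = 433 - 402 = 31

31


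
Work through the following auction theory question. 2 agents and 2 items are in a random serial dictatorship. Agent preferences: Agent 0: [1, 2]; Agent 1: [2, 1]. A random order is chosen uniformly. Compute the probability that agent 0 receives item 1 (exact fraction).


Step 1: Agent 0 wants item 1
Step 2: There are 2 possible orderings of agents
Step 3: In 2 orderings, agent 0 gets item 1
Step 4: Probability = 2/2 = 1

1


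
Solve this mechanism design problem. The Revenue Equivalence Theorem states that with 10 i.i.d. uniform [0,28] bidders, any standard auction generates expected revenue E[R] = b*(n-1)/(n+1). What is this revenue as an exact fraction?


Step 1: By Revenue Equivalence, expected revenue = b*(n-1)/(n+1)
Step 2: Substituting n = 10, b = 28
Step 3: Revenue = 28*(10-1)/(10+1) = 28*9/11
Step 4: Revenue = 252/11

252/11


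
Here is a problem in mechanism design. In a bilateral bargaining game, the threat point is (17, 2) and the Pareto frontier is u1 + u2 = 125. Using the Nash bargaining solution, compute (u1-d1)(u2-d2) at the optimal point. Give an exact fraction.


Step 1: The Nash solution splits surplus symmetrically above the disagreement point
Step 2: u1 = (total + d1 - d2)/2 = (125 + 17 - 2)/2 = 70
Step 3: u2 = (total - d1 + d2)/2 = (125 - 17 + 2)/2 = 55
Step 4: Nash product = (70 - 17) * (55 - 2)
Step 5: = 53 * 53 = 2809

2809


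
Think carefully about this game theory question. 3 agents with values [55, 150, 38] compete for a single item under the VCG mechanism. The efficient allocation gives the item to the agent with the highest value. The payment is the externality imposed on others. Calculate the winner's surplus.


Step 1: The winner is the agent with the highest value: agent 1 with value 150
Step 2: Values of other agents: [55, 38]
Step 3: VCG payment = max of others' values = 55
Step 4: Surplus = 150 - 55 = 95

95


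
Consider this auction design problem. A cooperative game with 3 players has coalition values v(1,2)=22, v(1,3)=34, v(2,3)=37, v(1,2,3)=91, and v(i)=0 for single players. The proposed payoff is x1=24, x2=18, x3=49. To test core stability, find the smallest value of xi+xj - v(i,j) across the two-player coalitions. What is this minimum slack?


Step 1: Slack for coalition (1,2): x1+x2 - v12 = 42 - 22 = 20
Step 2: Slack for coalition (1,3): x1+x3 - v13 = 73 - 34 = 39
Step 3: Slack for coalition (2,3): x2+x3 - v23 = 67 - 37 = 30
Step 4: Minimum slack = min(20, 39, 30) = 20, attained by (1,2); no pair can gain by deviating, so the allocation is in the core

20


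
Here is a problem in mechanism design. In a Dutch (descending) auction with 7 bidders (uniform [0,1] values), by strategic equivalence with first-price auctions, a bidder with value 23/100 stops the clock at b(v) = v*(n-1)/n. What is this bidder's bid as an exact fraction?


Step 1: Dutch auctions are strategically equivalent to first-price auctions
Step 2: The equilibrium bid is b(v) = v*(n-1)/n
Step 3: b = 23/100 * 6/7
Step 4: b = 69/350

69/350


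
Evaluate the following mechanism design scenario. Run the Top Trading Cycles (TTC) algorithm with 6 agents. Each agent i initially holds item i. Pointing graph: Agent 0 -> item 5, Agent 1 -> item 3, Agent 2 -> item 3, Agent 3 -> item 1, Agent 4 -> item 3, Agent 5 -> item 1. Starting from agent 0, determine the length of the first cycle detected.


Step 1: Trace the pointer graph from agent 0: 0 -> 5 -> 1 -> 3 -> 1
Step 2: A cycle is detected when we revisit agent 1
Step 3: The cycle is: 1 -> 3 -> 1
Step 4: Cycle length = 2

2


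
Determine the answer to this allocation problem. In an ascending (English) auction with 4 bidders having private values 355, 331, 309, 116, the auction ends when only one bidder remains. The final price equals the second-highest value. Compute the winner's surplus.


Step 1: Identify the highest value: 355
Step 2: Identify the second-highest value: 331
Step 3: The final price = second-highest value = 331
Step 4: Surplus = 355 - 331 = 24

24


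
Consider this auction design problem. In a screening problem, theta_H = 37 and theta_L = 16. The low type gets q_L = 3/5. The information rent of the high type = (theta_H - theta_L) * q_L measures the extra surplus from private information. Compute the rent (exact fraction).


Step 1: theta_H - theta_L = 37 - 16 = 21
Step 2: Information rent = (theta_H - theta_L) * q_L
Step 3: = 21 * 3/5
Step 4: = 63/5

63/5


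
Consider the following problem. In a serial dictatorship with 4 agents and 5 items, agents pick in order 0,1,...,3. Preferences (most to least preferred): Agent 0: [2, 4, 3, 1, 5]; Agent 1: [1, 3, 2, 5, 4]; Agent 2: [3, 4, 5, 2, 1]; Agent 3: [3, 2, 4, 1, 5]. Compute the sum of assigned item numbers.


Step 1: Agent 0 picks item 2
Step 2: Agent 1 picks item 1
Step 3: Agent 2 picks item 3
Step 4: Agent 3 picks item 4
Step 5: Sum = 2 + 1 + 3 + 4 = 10

10


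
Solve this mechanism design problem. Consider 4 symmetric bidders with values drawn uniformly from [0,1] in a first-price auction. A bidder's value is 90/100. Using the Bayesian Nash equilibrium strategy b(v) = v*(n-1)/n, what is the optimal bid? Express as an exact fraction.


Step 1: The symmetric BNE bidding function is b(v) = v * (n-1) / n
Step 2: Substitute v = 9/10 and n = 4
Step 3: b = 9/10 * 3/4
Step 4: b = 27/40

27/40


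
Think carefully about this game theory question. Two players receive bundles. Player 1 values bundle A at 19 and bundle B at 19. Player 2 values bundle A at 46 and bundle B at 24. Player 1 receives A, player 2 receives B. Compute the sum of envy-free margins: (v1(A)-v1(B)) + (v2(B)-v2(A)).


Step 1: Player 1's margin = v1(A) - v1(B) = 19 - 19 = 0
Step 2: Player 2's margin = v2(B) - v2(A) = 24 - 46 = -22
Step 3: Total margin = 0 + -22 = -22

-22


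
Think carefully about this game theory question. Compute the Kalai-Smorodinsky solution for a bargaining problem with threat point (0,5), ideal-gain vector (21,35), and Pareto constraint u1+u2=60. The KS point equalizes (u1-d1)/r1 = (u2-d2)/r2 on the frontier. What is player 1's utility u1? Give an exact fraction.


Step 1: At the KS point, (u1-d1)/r1 = (u2-d2)/r2 = t and u1+u2 = 60
Step 2: u1 = d1 + r1*t and u2 = d2 + r2*t, so (d1 + r1*t) + (d2 + r2*t) = 60
Step 3: t = (60 - 0 - 5)/(21 + 35) = 55/56
Step 4: u1 = d1 + r1*t = 0 + 21 * 55/56 = 165/8
Step 5: (Check: u2 = d2 + r2*t = 315/8; u1+u2 = 165/8 + 315/8 = 60, on the frontier.)

165/8


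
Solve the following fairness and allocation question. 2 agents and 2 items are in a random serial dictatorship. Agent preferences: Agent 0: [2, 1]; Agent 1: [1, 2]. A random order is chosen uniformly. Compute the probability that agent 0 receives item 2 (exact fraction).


Step 1: Agent 0 wants item 2
Step 2: There are 2 possible orderings of agents
Step 3: In 2 orderings, agent 0 gets item 2
Step 4: Probability = 2/2 = 1

1


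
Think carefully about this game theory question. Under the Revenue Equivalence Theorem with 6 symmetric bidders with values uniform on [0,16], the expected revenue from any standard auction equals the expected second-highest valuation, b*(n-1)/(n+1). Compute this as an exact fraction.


Step 1: By Revenue Equivalence, expected revenue = b*(n-1)/(n+1)
Step 2: Substituting n = 6, b = 16
Step 3: Revenue = 16*(6-1)/(6+1) = 16*5/7
Step 4: Revenue = 80/7

80/7


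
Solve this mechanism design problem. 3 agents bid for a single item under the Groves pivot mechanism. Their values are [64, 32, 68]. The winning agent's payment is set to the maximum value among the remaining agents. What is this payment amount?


Step 1: The efficient winner is agent 2 with value 68
Step 2: Other agents' values: [64, 32]
Step 3: Pivot payment = max(others) = 64
Step 4: The winner pays 64

64


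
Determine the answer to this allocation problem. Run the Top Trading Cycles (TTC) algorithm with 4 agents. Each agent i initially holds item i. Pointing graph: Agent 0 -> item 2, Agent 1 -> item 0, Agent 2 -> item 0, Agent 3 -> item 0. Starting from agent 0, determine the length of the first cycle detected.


Step 1: Trace the pointer graph from agent 0: 0 -> 2 -> 0
Step 2: A cycle is detected when we revisit agent 0
Step 3: The cycle is: 0 -> 2 -> 0
Step 4: Cycle length = 2

2


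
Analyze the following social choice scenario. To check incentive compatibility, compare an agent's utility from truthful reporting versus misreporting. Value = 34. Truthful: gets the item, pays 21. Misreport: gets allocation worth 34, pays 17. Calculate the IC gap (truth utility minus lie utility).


Step 1: U(truth) = value - payment = 34 - 21 = 13
Step 2: U(lie) = allocation - payment = 34 - 17 = 17
Step 3: IC gap = 13 - 17 = -4

-4


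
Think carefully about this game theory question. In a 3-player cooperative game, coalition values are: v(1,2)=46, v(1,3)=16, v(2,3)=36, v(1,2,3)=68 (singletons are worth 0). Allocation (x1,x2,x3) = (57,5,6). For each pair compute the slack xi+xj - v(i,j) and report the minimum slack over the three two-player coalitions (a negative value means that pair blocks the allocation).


Step 1: Slack for coalition (1,2): x1+x2 - v12 = 62 - 46 = 16
Step 2: Slack for coalition (1,3): x1+x3 - v13 = 63 - 16 = 47
Step 3: Slack for coalition (2,3): x2+x3 - v23 = 11 - 36 = -25
Step 4: Minimum slack = min(16, 47, -25) = -25, attained by (2,3); coalition (2,3) can block (slack < 0), so the allocation is not in the core

-25


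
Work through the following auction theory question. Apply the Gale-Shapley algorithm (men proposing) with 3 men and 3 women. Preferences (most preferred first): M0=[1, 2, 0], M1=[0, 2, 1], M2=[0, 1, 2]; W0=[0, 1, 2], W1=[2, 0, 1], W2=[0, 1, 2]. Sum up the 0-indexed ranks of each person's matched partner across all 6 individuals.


Step 1: Run Gale-Shapley (men propose, women hold best offer):
  M0 proposes to W1; she accepts
  M1 proposes to W0; she accepts
  M2 proposes to W0; rejected
  M2 proposes to W1; she switches from M0
  M0 proposes to W2; she accepts
Step 2: Final matching: W0-M1, W1-M2, W2-M0
Step 3: 0-indexed ranks (man's rank of his match, then woman's): 0 + 1 + 1 + 0 + 1 + 0
Step 4: Total rank sum = 3

3


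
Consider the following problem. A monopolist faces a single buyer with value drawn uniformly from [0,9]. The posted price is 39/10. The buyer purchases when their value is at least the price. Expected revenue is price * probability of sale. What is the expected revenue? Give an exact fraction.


Step 1: Posted price r = 39/10, value support [0,9]
Step 2: P(v >= r) = (9 - 39/10)/9 = 17/30
Step 3: Expected revenue = r * P(v >= r) = 39/10 * 17/30
Step 4: Revenue = 221/100

221/100


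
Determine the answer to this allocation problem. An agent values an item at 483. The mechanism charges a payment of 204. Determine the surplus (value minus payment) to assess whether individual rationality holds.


Step 1: Surplus = value - payment = 483 - 204 = 279
Step 2: IR is satisfied (surplus >= 0)

279


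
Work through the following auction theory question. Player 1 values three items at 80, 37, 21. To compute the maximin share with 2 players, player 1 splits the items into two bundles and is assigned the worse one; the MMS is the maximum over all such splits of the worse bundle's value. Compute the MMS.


Step 1: Item values = 80, 37, 21
Step 2: Enumerate all 2-bundle partitions and take the smaller bundle:
  Partition 1: {80} vs {37,21} -> bundles 80, 58; min = 58
  Partition 2: {37} vs {80,21} -> bundles 37, 101; min = 37
  Partition 3: {21} vs {80,37} -> bundles 21, 117; min = 21
Step 3: MMS = max(58, 37, 21) = 58

58


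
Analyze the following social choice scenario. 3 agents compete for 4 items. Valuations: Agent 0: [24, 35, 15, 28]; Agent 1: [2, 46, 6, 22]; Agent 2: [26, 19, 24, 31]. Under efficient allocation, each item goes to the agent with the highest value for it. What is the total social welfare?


Step 1: For each item, find the maximum value among all agents.
Step 2: Item 0 -> Agent 2 (value 26)
Step 3: Item 1 -> Agent 1 (value 46)
Step 4: Item 2 -> Agent 2 (value 24)
Step 5: Item 3 -> Agent 2 (value 31)
Step 6: Total welfare = 26 + 46 + 24 + 31 = 127

127


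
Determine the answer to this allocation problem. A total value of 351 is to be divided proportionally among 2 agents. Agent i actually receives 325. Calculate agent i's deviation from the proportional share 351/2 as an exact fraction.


Step 1: Proportional share = 351/2
Step 2: Agent's actual allocation = 325
Step 3: Excess = 325 - 351/2 = 299/2

299/2


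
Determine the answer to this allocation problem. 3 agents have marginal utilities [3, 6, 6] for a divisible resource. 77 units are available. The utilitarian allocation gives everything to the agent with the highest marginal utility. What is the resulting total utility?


Step 1: The marginal utilities are [3, 6, 6]
Step 2: The highest marginal utility is 6
Step 3: All 77 units go to that agent
Step 4: Total utility = 6 * 77 = 462

462


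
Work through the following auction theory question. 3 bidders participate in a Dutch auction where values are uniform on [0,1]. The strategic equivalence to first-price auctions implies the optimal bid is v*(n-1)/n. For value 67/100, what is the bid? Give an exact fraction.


Step 1: Dutch auctions are strategically equivalent to first-price auctions
Step 2: The equilibrium bid is b(v) = v*(n-1)/n
Step 3: b = 67/100 * 2/3
Step 4: b = 67/150

67/150


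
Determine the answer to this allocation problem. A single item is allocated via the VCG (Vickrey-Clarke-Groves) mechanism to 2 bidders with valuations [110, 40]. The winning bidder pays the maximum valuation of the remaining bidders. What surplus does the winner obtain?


Step 1: The winner is the agent with the highest value: agent 0 with value 110
Step 2: Values of other agents: [40]
Step 3: VCG payment = max of others' values = 40
Step 4: Surplus = 110 - 40 = 70

70


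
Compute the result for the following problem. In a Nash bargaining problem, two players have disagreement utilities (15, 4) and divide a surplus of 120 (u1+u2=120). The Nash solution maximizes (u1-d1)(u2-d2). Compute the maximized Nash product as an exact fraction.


Step 1: The Nash solution splits surplus symmetrically above the disagreement point
Step 2: u1 = (total + d1 - d2)/2 = (120 + 15 - 4)/2 = 131/2
Step 3: u2 = (total - d1 + d2)/2 = (120 - 15 + 4)/2 = 109/2
Step 4: Nash product = (131/2 - 15) * (109/2 - 4)
Step 5: = 101/2 * 101/2 = 10201/4

10201/4


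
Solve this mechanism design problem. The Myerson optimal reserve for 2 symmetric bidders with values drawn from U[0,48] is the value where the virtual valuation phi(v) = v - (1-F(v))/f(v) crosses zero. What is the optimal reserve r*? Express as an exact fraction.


Step 1: For U[0,48], F(v) = v/48 and f(v) = 1/48
Step 2: phi(v) = v - (1 - v/48)/(1/48) = v - (48 - v) = 2v - 48
Step 3: Set phi(r*) = 0: 2r* - 48 = 0
Step 4: r* = 48/2 = 24 (the number of bidders n = 2 does not enter)

24


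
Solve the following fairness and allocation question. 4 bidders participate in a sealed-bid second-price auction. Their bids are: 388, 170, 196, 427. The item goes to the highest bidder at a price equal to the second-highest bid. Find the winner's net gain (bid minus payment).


Step 1: Sort bids in descending order: 427, 388, 196, 170
Step 2: The winning bid is the highest: 427
Step 3: The payment equals the second-highest bid: 388
Step 4: Surplus = winner's bid - payment = 427 - 388 = 39

39


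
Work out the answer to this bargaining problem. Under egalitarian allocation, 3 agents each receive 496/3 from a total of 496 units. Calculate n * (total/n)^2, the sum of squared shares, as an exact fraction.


Step 1: Each agent's share = 496/3
Step 2: Square of each share = (496/3)^2 = 246016/9
Step 3: Sum of squares = 3 * 246016/9 = 246016/3

246016/3


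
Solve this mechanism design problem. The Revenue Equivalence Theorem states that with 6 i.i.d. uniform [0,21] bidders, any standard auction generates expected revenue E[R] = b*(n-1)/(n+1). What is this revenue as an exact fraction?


Step 1: By Revenue Equivalence, expected revenue = b*(n-1)/(n+1)
Step 2: Substituting n = 6, b = 21
Step 3: Revenue = 21*(6-1)/(6+1) = 21*5/7
Step 4: Revenue = 105/7 = 15

15


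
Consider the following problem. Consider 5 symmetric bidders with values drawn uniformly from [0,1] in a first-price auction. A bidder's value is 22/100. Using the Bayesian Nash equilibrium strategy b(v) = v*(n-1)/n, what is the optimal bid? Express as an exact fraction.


Step 1: The symmetric BNE bidding function is b(v) = v * (n-1) / n
Step 2: Substitute v = 11/50 and n = 5
Step 3: b = 11/50 * 4/5
Step 4: b = 22/125

22/125


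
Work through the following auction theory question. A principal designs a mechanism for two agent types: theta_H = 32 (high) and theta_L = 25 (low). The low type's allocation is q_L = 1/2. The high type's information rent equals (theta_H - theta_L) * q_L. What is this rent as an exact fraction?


Step 1: theta_H - theta_L = 32 - 25 = 7
Step 2: Information rent = (theta_H - theta_L) * q_L
Step 3: = 7 * 1/2
Step 4: = 7/2

7/2


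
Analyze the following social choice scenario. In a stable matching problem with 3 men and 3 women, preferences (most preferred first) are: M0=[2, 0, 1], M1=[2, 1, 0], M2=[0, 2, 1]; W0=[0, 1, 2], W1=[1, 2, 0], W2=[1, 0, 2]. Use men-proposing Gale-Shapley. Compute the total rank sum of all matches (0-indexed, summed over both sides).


Step 1: Run Gale-Shapley (men propose, women hold best offer):
  M0 proposes to W2; she accepts
  M1 proposes to W2; she switches from M0
  M2 proposes to W0; she accepts
  M0 proposes to W0; she switches from M2
  M2 proposes to W2; rejected
  M2 proposes to W1; she accepts
Step 2: Final matching: W0-M0, W1-M2, W2-M1
Step 3: 0-indexed ranks (man's rank of his match, then woman's): 1 + 0 + 2 + 1 + 0 + 0
Step 4: Total rank sum = 4

4


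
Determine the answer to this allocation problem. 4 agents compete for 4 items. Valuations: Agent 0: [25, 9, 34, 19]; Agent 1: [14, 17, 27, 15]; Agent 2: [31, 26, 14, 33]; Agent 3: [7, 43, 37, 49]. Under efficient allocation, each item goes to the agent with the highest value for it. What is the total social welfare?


Step 1: For each item, find the maximum value among all agents.
Step 2: Item 0 -> Agent 2 (value 31)
Step 3: Item 1 -> Agent 3 (value 43)
Step 4: Item 2 -> Agent 3 (value 37)
Step 5: Item 3 -> Agent 3 (value 49)
Step 6: Total welfare = 31 + 43 + 37 + 49 = 160

160


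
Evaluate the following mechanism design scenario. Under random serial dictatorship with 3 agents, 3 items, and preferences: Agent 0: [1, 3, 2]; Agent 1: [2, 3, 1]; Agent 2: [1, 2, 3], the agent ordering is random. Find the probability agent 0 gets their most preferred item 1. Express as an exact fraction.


Step 1: Agent 0 wants item 1
Step 2: There are 6 possible orderings of agents
Step 3: In 3 orderings, agent 0 gets item 1
Step 4: Probability = 3/6 = 1/2

1/2


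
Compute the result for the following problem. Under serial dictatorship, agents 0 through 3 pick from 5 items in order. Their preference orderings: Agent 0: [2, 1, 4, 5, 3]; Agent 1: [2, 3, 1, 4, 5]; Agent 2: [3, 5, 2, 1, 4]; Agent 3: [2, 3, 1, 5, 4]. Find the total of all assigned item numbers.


Step 1: Agent 0 picks item 2
Step 2: Agent 1 picks item 3
Step 3: Agent 2 picks item 5
Step 4: Agent 3 picks item 1
Step 5: Sum = 2 + 3 + 5 + 1 = 11

11


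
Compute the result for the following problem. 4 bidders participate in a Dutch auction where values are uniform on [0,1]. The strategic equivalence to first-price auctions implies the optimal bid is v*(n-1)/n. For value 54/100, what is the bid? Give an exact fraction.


Step 1: Dutch auctions are strategically equivalent to first-price auctions
Step 2: The equilibrium bid is b(v) = v*(n-1)/n
Step 3: b = 27/50 * 3/4
Step 4: b = 81/200

81/200


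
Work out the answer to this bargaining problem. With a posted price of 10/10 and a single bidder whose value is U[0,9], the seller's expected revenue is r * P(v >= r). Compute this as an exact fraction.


Step 1: Posted price r = 1, value support [0,9]
Step 2: P(v >= r) = (9 - 1)/9 = 8/9
Step 3: Expected revenue = r * P(v >= r) = 1 * 8/9
Step 4: Revenue = 8/9

8/9


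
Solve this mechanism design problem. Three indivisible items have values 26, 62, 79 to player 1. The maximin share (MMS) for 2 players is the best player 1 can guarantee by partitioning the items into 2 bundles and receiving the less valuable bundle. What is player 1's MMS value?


Step 1: Item values = 26, 62, 79
Step 2: Enumerate all 2-bundle partitions and take the smaller bundle:
  Partition 1: {26} vs {62,79} -> bundles 26, 141; min = 26
  Partition 2: {62} vs {26,79} -> bundles 62, 105; min = 62
  Partition 3: {79} vs {26,62} -> bundles 79, 88; min = 79
Step 3: MMS = max(26, 62, 79) = 79

79


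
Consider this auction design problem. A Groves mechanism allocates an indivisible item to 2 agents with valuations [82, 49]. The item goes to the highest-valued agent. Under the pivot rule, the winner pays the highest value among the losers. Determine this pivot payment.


Step 1: The efficient winner is agent 0 with value 82
Step 2: Other agents' values: [49]
Step 3: Pivot payment = max(others) = 49
Step 4: The winner pays 49

49


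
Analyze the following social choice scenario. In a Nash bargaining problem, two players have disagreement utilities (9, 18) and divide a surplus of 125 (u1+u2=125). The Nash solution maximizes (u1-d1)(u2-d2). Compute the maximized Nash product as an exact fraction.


Step 1: The Nash solution splits surplus symmetrically above the disagreement point
Step 2: u1 = (total + d1 - d2)/2 = (125 + 9 - 18)/2 = 58
Step 3: u2 = (total - d1 + d2)/2 = (125 - 9 + 18)/2 = 67
Step 4: Nash product = (58 - 9) * (67 - 18)
Step 5: = 49 * 49 = 2401

2401


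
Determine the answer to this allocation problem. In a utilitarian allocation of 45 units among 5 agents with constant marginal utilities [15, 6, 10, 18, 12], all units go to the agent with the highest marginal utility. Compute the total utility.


Step 1: The marginal utilities are [15, 6, 10, 18, 12]
Step 2: The highest marginal utility is 18
Step 3: All 45 units go to that agent
Step 4: Total utility = 18 * 45 = 810

810


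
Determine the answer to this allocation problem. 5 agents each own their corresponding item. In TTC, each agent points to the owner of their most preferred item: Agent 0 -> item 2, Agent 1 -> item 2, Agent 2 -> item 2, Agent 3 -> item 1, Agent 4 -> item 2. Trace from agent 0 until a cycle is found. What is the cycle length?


Step 1: Trace the pointer graph from agent 0: 0 -> 2 -> 2
Step 2: A cycle is detected when we revisit agent 2
Step 3: The cycle is: 2 -> 2
Step 4: Cycle length = 1

1
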